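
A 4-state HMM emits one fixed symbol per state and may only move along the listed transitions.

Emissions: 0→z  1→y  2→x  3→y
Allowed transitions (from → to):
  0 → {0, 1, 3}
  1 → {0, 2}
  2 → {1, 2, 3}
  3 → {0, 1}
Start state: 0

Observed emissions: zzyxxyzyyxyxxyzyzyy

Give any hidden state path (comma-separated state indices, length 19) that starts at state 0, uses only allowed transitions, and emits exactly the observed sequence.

  0: obs=z cand={0} pick 0 [start]
  1: obs=z cand={0} pick 0 [0->0 ok]
  2: obs=y cand={1,3} pick 1 [0->1 ok]
  3: obs=x cand={2} pick 2 [1->2 ok]
  4: obs=x cand={2} pick 2 [2->2 ok]
  5: obs=y cand={1,3} pick 1 [2->1 ok]
  6: obs=z cand={0} pick 0 [1->0 ok]
  7: obs=y cand={1,3} pick 3 [0->3 ok]
  8: obs=y cand={1,3} pick 1 [3->1 ok]
  9: obs=x cand={2} pick 2 [1->2 ok]
  10: obs=y cand={1,3} pick 1 [2->1 ok]
  11: obs=x cand={2} pick 2 [1->2 ok]
  12: obs=x cand={2} pick 2 [2->2 ok]
  13: obs=y cand={1,3} pick 3 [2->3 ok]
  14: obs=z cand={0} pick 0 [3->0 ok]
  15: obs=y cand={1,3} pick 1 [0->1 ok]
  16: obs=z cand={0} pick 0 [1->0 ok]
  17: obs=y cand={1,3} pick 3 [0->3 ok]
  18: obs=y cand={1,3} pick 1 [3->1 ok]

0,0,1,2,2,1,0,3,1,2,1,2,2,3,0,1,0,3,1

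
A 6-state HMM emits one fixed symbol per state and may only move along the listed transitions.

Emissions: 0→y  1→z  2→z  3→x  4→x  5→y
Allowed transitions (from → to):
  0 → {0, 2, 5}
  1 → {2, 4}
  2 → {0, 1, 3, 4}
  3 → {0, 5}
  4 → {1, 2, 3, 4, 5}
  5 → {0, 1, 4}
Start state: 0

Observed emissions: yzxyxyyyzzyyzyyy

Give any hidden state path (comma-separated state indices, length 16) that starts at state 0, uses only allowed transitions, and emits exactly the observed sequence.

0,2,4,5,4,5,0,5,1,2,0,0,2,0,0,5

  pos 0: y in {0,5}, choose 0; start
  pos 1: z in {1,2}, choose 2; 0->2 ok
  pos 2: x in {3,4}, choose 4; 2->4 ok
  pos 3: y in {0,5}, choose 5; 4->5 ok
  pos 4: x in {3,4}, choose 4; 5->4 ok
  pos 5: y in {0,5}, choose 5; 4->5 ok
  pos 6: y in {0,5}, choose 0; 5->0 ok
  pos 7: y in {0,5}, choose 5; 0->5 ok
  pos 8: z in {1,2}, choose 1; 5->1 ok
  pos 9: z in {1,2}, choose 2; 1->2 ok
  pos 10: y in {0,5}, choose 0; 2->0 ok
  pos 11: y in {0,5}, choose 0; 0->0 ok
  pos 12: z in {1,2}, choose 2; 0->2 ok
  pos 13: y in {0,5}, choose 0; 2->0 ok
  pos 14: y in {0,5}, choose 0; 0->0 ok
  pos 15: y in {0,5}, choose 5; 0->5 ok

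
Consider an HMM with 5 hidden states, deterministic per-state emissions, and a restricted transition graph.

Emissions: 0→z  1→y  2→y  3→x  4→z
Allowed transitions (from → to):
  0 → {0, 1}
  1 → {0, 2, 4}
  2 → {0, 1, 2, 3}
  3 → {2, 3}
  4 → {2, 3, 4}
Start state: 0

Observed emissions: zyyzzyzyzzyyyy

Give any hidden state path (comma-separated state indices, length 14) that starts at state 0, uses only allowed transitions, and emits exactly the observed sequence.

  pos 0: z in {0,4}, choose 0; start
  pos 1: y in {1,2}, choose 1; 0->1 ok
  pos 2: y in {1,2}, choose 2; 1->2 ok
  pos 3: z in {0,4}, choose 0; 2->0 ok
  pos 4: z in {0,4}, choose 0; 0->0 ok
  pos 5: y in {1,2}, choose 1; 0->1 ok
  pos 6: z in {0,4}, choose 0; 1->0 ok
  pos 7: y in {1,2}, choose 1; 0->1 ok
  pos 8: z in {0,4}, choose 4; 1->4 ok
  pos 9: z in {0,4}, choose 4; 4->4 ok
  pos 10: y in {1,2}, choose 2; 4->2 ok
  pos 11: y in {1,2}, choose 2; 2->2 ok
  pos 12: y in {1,2}, choose 2; 2->2 ok
  pos 13: y in {1,2}, choose 1; 2->1 ok

0,1,2,0,0,1,0,1,4,4,2,2,2,1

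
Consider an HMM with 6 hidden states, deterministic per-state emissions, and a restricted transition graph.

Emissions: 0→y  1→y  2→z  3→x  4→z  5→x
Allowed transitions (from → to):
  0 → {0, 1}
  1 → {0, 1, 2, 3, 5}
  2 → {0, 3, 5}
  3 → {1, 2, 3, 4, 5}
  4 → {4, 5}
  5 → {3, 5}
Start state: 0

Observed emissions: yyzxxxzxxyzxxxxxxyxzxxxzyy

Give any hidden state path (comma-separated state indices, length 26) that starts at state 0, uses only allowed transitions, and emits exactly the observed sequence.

  [0] y  {0,1}  => 0  start
  [1] y  {0,1}  => 1  0->1 ok
  [2] z  {2,4}  => 2  1->2 ok
  [3] x  {3,5}  => 5  2->5 ok
  [4] x  {3,5}  => 5  5->5 ok
  [5] x  {3,5}  => 3  5->3 ok
  [6] z  {2,4}  => 4  3->4 ok
  [7] x  {3,5}  => 5  4->5 ok
  [8] x  {3,5}  => 3  5->3 ok
  [9] y  {0,1}  => 1  3->1 ok
  [10] z  {2,4}  => 2  1->2 ok
  [11] x  {3,5}  => 5  2->5 ok
  [12] x  {3,5}  => 5  5->5 ok
  [13] x  {3,5}  => 5  5->5 ok
  [14] x  {3,5}  => 5  5->5 ok
  [15] x  {3,5}  => 5  5->5 ok
  [16] x  {3,5}  => 3  5->3 ok
  [17] y  {0,1}  => 1  3->1 ok
  [18] x  {3,5}  => 3  1->3 ok
  [19] z  {2,4}  => 4  3->4 ok
  [20] x  {3,5}  => 5  4->5 ok
  [21] x  {3,5}  => 5  5->5 ok
  [22] x  {3,5}  => 3  5->3 ok
  [23] z  {2,4}  => 2  3->2 ok
  [24] y  {0,1}  => 0  2->0 ok
  [25] y  {0,1}  => 1  0->1 ok

0,1,2,5,5,3,4,5,3,1,2,5,5,5,5,5,3,1,3,4,5,5,3,2,0,1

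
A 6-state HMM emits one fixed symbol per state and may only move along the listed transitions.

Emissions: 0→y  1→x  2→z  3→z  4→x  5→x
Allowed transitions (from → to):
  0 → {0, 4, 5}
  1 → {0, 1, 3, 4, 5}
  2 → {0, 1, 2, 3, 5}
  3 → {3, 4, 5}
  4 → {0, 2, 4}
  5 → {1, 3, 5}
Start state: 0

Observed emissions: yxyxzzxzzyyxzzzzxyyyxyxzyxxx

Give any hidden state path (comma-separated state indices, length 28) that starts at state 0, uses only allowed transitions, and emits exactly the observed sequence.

0,4,0,5,3,3,4,2,2,0,0,5,3,3,3,3,4,0,0,0,4,0,4,2,0,4,4,4

  0: obs=y cand={0} pick 0 [start]
  1: obs=x cand={1,4,5} pick 4 [0->4 ok]
  2: obs=y cand={0} pick 0 [4->0 ok]
  3: obs=x cand={1,4,5} pick 5 [0->5 ok]
  4: obs=z cand={2,3} pick 3 [5->3 ok]
  5: obs=z cand={2,3} pick 3 [3->3 ok]
  6: obs=x cand={1,4,5} pick 4 [3->4 ok]
  7: obs=z cand={2,3} pick 2 [4->2 ok]
  8: obs=z cand={2,3} pick 2 [2->2 ok]
  9: obs=y cand={0} pick 0 [2->0 ok]
  10: obs=y cand={0} pick 0 [0->0 ok]
  11: obs=x cand={1,4,5} pick 5 [0->5 ok]
  12: obs=z cand={2,3} pick 3 [5->3 ok]
  13: obs=z cand={2,3} pick 3 [3->3 ok]
  14: obs=z cand={2,3} pick 3 [3->3 ok]
  15: obs=z cand={2,3} pick 3 [3->3 ok]
  16: obs=x cand={1,4,5} pick 4 [3->4 ok]
  17: obs=y cand={0} pick 0 [4->0 ok]
  18: obs=y cand={0} pick 0 [0->0 ok]
  19: obs=y cand={0} pick 0 [0->0 ok]
  20: obs=x cand={1,4,5} pick 4 [0->4 ok]
  21: obs=y cand={0} pick 0 [4->0 ok]
  22: obs=x cand={1,4,5} pick 4 [0->4 ok]
  23: obs=z cand={2,3} pick 2 [4->2 ok]
  24: obs=y cand={0} pick 0 [2->0 ok]
  25: obs=x cand={1,4,5} pick 4 [0->4 ok]
  26: obs=x cand={1,4,5} pick 4 [4->4 ok]
  27: obs=x cand={1,4,5} pick 4 [4->4 ok]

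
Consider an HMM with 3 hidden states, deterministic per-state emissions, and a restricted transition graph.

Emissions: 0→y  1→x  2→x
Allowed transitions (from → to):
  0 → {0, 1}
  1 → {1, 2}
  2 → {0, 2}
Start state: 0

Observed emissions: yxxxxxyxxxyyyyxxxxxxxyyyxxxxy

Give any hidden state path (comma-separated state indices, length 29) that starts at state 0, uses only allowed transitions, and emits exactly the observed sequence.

0,1,1,1,2,2,0,1,1,2,0,0,0,0,1,1,2,2,2,2,2,0,0,0,1,1,2,2,0

  [0] y  {0}  => 0  start
  [1] x  {1,2}  => 1  0->1 ok
  [2] x  {1,2}  => 1  1->1 ok
  [3] x  {1,2}  => 1  1->1 ok
  [4] x  {1,2}  => 2  1->2 ok
  [5] x  {1,2}  => 2  2->2 ok
  [6] y  {0}  => 0  2->0 ok
  [7] x  {1,2}  => 1  0->1 ok
  [8] x  {1,2}  => 1  1->1 ok
  [9] x  {1,2}  => 2  1->2 ok
  [10] y  {0}  => 0  2->0 ok
  [11] y  {0}  => 0  0->0 ok
  [12] y  {0}  => 0  0->0 ok
  [13] y  {0}  => 0  0->0 ok
  [14] x  {1,2}  => 1  0->1 ok
  [15] x  {1,2}  => 1  1->1 ok
  [16] x  {1,2}  => 2  1->2 ok
  [17] x  {1,2}  => 2  2->2 ok
  [18] x  {1,2}  => 2  2->2 ok
  [19] x  {1,2}  => 2  2->2 ok
  [20] x  {1,2}  => 2  2->2 ok
  [21] y  {0}  => 0  2->0 ok
  [22] y  {0}  => 0  0->0 ok
  [23] y  {0}  => 0  0->0 ok
  [24] x  {1,2}  => 1  0->1 ok
  [25] x  {1,2}  => 1  1->1 ok
  [26] x  {1,2}  => 2  1->2 ok
  [27] x  {1,2}  => 2  2->2 ok
  [28] y  {0}  => 0  2->0 ok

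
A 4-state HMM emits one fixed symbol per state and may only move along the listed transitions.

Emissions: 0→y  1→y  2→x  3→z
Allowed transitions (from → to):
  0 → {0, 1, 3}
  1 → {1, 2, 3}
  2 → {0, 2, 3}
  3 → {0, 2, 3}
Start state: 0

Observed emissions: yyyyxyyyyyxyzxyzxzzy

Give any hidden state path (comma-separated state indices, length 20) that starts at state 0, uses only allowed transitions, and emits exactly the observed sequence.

0,0,0,1,2,0,0,0,0,1,2,0,3,2,0,3,2,3,3,0

  [0] y  {0,1}  => 0  start
  [1] y  {0,1}  => 0  0->0 ok
  [2] y  {0,1}  => 0  0->0 ok
  [3] y  {0,1}  => 1  0->1 ok
  [4] x  {2}  => 2  1->2 ok
  [5] y  {0,1}  => 0  2->0 ok
  [6] y  {0,1}  => 0  0->0 ok
  [7] y  {0,1}  => 0  0->0 ok
  [8] y  {0,1}  => 0  0->0 ok
  [9] y  {0,1}  => 1  0->1 ok
  [10] x  {2}  => 2  1->2 ok
  [11] y  {0,1}  => 0  2->0 ok
  [12] z  {3}  => 3  0->3 ok
  [13] x  {2}  => 2  3->2 ok
  [14] y  {0,1}  => 0  2->0 ok
  [15] z  {3}  => 3  0->3 ok
  [16] x  {2}  => 2  3->2 ok
  [17] z  {3}  => 3  2->3 ok
  [18] z  {3}  => 3  3->3 ok
  [19] y  {0,1}  => 0  3->0 ok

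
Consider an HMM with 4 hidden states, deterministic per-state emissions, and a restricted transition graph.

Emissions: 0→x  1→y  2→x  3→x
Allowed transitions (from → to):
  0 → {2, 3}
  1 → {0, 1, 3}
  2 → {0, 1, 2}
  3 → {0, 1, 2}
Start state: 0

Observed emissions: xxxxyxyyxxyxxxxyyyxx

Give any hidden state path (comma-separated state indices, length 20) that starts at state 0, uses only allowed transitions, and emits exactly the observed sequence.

0,3,0,3,1,3,1,1,0,3,1,3,0,2,2,1,1,1,0,3

  0: obs=x cand={0,2,3} pick 0 [start]
  1: obs=x cand={0,2,3} pick 3 [0->3 ok]
  2: obs=x cand={0,2,3} pick 0 [3->0 ok]
  3: obs=x cand={0,2,3} pick 3 [0->3 ok]
  4: obs=y cand={1} pick 1 [3->1 ok]
  5: obs=x cand={0,2,3} pick 3 [1->3 ok]
  6: obs=y cand={1} pick 1 [3->1 ok]
  7: obs=y cand={1} pick 1 [1->1 ok]
  8: obs=x cand={0,2,3} pick 0 [1->0 ok]
  9: obs=x cand={0,2,3} pick 3 [0->3 ok]
  10: obs=y cand={1} pick 1 [3->1 ok]
  11: obs=x cand={0,2,3} pick 3 [1->3 ok]
  12: obs=x cand={0,2,3} pick 0 [3->0 ok]
  13: obs=x cand={0,2,3} pick 2 [0->2 ok]
  14: obs=x cand={0,2,3} pick 2 [2->2 ok]
  15: obs=y cand={1} pick 1 [2->1 ok]
  16: obs=y cand={1} pick 1 [1->1 ok]
  17: obs=y cand={1} pick 1 [1->1 ok]
  18: obs=x cand={0,2,3} pick 0 [1->0 ok]
  19: obs=x cand={0,2,3} pick 3 [0->3 ok]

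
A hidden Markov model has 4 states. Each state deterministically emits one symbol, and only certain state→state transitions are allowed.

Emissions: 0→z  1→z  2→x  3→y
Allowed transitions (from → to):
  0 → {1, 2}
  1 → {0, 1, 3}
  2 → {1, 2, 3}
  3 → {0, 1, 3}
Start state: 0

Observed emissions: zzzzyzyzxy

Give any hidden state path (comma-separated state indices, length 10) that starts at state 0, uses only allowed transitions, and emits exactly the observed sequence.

  t0 'z' -> {0,1}, take 0 (start)
  t1 'z' -> {0,1}, take 1 (0->1 ok)
  t2 'z' -> {0,1}, take 0 (1->0 ok)
  t3 'z' -> {0,1}, take 1 (0->1 ok)
  t4 'y' -> {3}, take 3 (1->3 ok)
  t5 'z' -> {0,1}, take 1 (3->1 ok)
  t6 'y' -> {3}, take 3 (1->3 ok)
  t7 'z' -> {0,1}, take 0 (3->0 ok)
  t8 'x' -> {2}, take 2 (0->2 ok)
  t9 'y' -> {3}, take 3 (2->3 ok)

0,1,0,1,3,1,3,0,2,3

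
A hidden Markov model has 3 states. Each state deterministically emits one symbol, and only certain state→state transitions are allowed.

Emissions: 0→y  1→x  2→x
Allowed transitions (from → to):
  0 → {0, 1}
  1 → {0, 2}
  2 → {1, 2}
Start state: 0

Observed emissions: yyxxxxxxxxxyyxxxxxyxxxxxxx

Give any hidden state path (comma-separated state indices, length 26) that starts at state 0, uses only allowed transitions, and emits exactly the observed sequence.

  pos 0: y in {0}, choose 0; start
  pos 1: y in {0}, choose 0; 0->0 ok
  pos 2: x in {1,2}, choose 1; 0->1 ok
  pos 3: x in {1,2}, choose 2; 1->2 ok
  pos 4: x in {1,2}, choose 1; 2->1 ok
  pos 5: x in {1,2}, choose 2; 1->2 ok
  pos 6: x in {1,2}, choose 1; 2->1 ok
  pos 7: x in {1,2}, choose 2; 1->2 ok
  pos 8: x in {1,2}, choose 2; 2->2 ok
  pos 9: x in {1,2}, choose 2; 2->2 ok
  pos 10: x in {1,2}, choose 1; 2->1 ok
  pos 11: y in {0}, choose 0; 1->0 ok
  pos 12: y in {0}, choose 0; 0->0 ok
  pos 13: x in {1,2}, choose 1; 0->1 ok
  pos 14: x in {1,2}, choose 2; 1->2 ok
  pos 15: x in {1,2}, choose 1; 2->1 ok
  pos 16: x in {1,2}, choose 2; 1->2 ok
  pos 17: x in {1,2}, choose 1; 2->1 ok
  pos 18: y in {0}, choose 0; 1->0 ok
  pos 19: x in {1,2}, choose 1; 0->1 ok
  pos 20: x in {1,2}, choose 2; 1->2 ok
  pos 21: x in {1,2}, choose 2; 2->2 ok
  pos 22: x in {1,2}, choose 2; 2->2 ok
  pos 23: x in {1,2}, choose 1; 2->1 ok
  pos 24: x in {1,2}, choose 2; 1->2 ok
  pos 25: x in {1,2}, choose 2; 2->2 ok

0,0,1,2,1,2,1,2,2,2,1,0,0,1,2,1,2,1,0,1,2,2,2,1,2,2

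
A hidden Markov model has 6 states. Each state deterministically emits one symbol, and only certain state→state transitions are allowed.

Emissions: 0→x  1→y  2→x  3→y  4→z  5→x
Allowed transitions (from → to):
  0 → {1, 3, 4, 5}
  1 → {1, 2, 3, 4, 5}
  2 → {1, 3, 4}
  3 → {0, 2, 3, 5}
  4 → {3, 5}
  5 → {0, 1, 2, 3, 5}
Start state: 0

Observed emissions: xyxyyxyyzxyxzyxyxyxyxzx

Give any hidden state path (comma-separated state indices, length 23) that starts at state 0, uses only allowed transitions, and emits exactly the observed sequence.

0,1,5,3,3,5,1,1,4,5,3,0,4,3,2,1,2,3,0,3,0,4,5

  0: obs=x cand={0,2,5} pick 0 [start]
  1: obs=y cand={1,3} pick 1 [0->1 ok]
  2: obs=x cand={0,2,5} pick 5 [1->5 ok]
  3: obs=y cand={1,3} pick 3 [5->3 ok]
  4: obs=y cand={1,3} pick 3 [3->3 ok]
  5: obs=x cand={0,2,5} pick 5 [3->5 ok]
  6: obs=y cand={1,3} pick 1 [5->1 ok]
  7: obs=y cand={1,3} pick 1 [1->1 ok]
  8: obs=z cand={4} pick 4 [1->4 ok]
  9: obs=x cand={0,2,5} pick 5 [4->5 ok]
  10: obs=y cand={1,3} pick 3 [5->3 ok]
  11: obs=x cand={0,2,5} pick 0 [3->0 ok]
  12: obs=z cand={4} pick 4 [0->4 ok]
  13: obs=y cand={1,3} pick 3 [4->3 ok]
  14: obs=x cand={0,2,5} pick 2 [3->2 ok]
  15: obs=y cand={1,3} pick 1 [2->1 ok]
  16: obs=x cand={0,2,5} pick 2 [1->2 ok]
  17: obs=y cand={1,3} pick 3 [2->3 ok]
  18: obs=x cand={0,2,5} pick 0 [3->0 ok]
  19: obs=y cand={1,3} pick 3 [0->3 ok]
  20: obs=x cand={0,2,5} pick 0 [3->0 ok]
  21: obs=z cand={4} pick 4 [0->4 ok]
  22: obs=x cand={0,2,5} pick 5 [4->5 ok]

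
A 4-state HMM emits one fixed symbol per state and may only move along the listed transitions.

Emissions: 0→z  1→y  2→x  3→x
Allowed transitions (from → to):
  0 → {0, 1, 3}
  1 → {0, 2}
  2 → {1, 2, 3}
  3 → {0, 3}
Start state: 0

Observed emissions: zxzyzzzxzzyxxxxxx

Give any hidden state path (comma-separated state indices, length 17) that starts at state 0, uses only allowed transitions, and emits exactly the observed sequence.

0,3,0,1,0,0,0,3,0,0,1,2,2,2,2,2,2

  t0 'z' -> {0}, take 0 (start)
  t1 'x' -> {2,3}, take 3 (0->3 ok)
  t2 'z' -> {0}, take 0 (3->0 ok)
  t3 'y' -> {1}, take 1 (0->1 ok)
  t4 'z' -> {0}, take 0 (1->0 ok)
  t5 'z' -> {0}, take 0 (0->0 ok)
  t6 'z' -> {0}, take 0 (0->0 ok)
  t7 'x' -> {2,3}, take 3 (0->3 ok)
  t8 'z' -> {0}, take 0 (3->0 ok)
  t9 'z' -> {0}, take 0 (0->0 ok)
  t10 'y' -> {1}, take 1 (0->1 ok)
  t11 'x' -> {2,3}, take 2 (1->2 ok)
  t12 'x' -> {2,3}, take 2 (2->2 ok)
  t13 'x' -> {2,3}, take 2 (2->2 ok)
  t14 'x' -> {2,3}, take 2 (2->2 ok)
  t15 'x' -> {2,3}, take 2 (2->2 ok)
  t16 'x' -> {2,3}, take 2 (2->2 ok)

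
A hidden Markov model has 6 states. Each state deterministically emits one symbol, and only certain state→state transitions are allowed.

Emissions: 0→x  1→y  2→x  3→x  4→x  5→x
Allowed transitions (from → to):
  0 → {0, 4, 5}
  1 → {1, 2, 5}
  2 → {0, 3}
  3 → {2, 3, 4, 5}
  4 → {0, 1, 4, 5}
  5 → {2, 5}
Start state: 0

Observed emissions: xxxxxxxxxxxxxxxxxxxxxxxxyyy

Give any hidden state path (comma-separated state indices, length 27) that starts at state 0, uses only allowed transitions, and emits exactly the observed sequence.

  t0 'x' -> {0,2,3,4,5}, take 0 (start)
  t1 'x' -> {0,2,3,4,5}, take 0 (0->0 ok)
  t2 'x' -> {0,2,3,4,5}, take 0 (0->0 ok)
  t3 'x' -> {0,2,3,4,5}, take 0 (0->0 ok)
  t4 'x' -> {0,2,3,4,5}, take 4 (0->4 ok)
  t5 'x' -> {0,2,3,4,5}, take 4 (4->4 ok)
  t6 'x' -> {0,2,3,4,5}, take 5 (4->5 ok)
  t7 'x' -> {0,2,3,4,5}, take 5 (5->5 ok)
  t8 'x' -> {0,2,3,4,5}, take 2 (5->2 ok)
  t9 'x' -> {0,2,3,4,5}, take 0 (2->0 ok)
  t10 'x' -> {0,2,3,4,5}, take 5 (0->5 ok)
  t11 'x' -> {0,2,3,4,5}, take 5 (5->5 ok)
  t12 'x' -> {0,2,3,4,5}, take 2 (5->2 ok)
  t13 'x' -> {0,2,3,4,5}, take 3 (2->3 ok)
  t14 'x' -> {0,2,3,4,5}, take 3 (3->3 ok)
  t15 'x' -> {0,2,3,4,5}, take 5 (3->5 ok)
  t16 'x' -> {0,2,3,4,5}, take 2 (5->2 ok)
  t17 'x' -> {0,2,3,4,5}, take 0 (2->0 ok)
  t18 'x' -> {0,2,3,4,5}, take 5 (0->5 ok)
  t19 'x' -> {0,2,3,4,5}, take 5 (5->5 ok)
  t20 'x' -> {0,2,3,4,5}, take 5 (5->5 ok)
  t21 'x' -> {0,2,3,4,5}, take 2 (5->2 ok)
  t22 'x' -> {0,2,3,4,5}, take 3 (2->3 ok)
  t23 'x' -> {0,2,3,4,5}, take 4 (3->4 ok)
  t24 'y' -> {1}, take 1 (4->1 ok)
  t25 'y' -> {1}, take 1 (1->1 ok)
  t26 'y' -> {1}, take 1 (1->1 ok)

0,0,0,0,4,4,5,5,2,0,5,5,2,3,3,5,2,0,5,5,5,2,3,4,1,1,1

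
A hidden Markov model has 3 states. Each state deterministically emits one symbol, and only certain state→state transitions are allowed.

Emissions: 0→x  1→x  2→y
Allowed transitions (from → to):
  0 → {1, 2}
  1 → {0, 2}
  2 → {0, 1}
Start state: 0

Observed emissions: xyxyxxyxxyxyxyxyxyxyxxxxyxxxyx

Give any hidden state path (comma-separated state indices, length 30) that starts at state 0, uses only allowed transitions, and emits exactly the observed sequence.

0,2,1,2,1,0,2,0,1,2,0,2,1,2,1,2,0,2,1,2,0,1,0,1,2,0,1,0,2,1

  [0] x  {0,1}  => 0  start
  [1] y  {2}  => 2  0->2 ok
  [2] x  {0,1}  => 1  2->1 ok
  [3] y  {2}  => 2  1->2 ok
  [4] x  {0,1}  => 1  2->1 ok
  [5] x  {0,1}  => 0  1->0 ok
  [6] y  {2}  => 2  0->2 ok
  [7] x  {0,1}  => 0  2->0 ok
  [8] x  {0,1}  => 1  0->1 ok
  [9] y  {2}  => 2  1->2 ok
  [10] x  {0,1}  => 0  2->0 ok
  [11] y  {2}  => 2  0->2 ok
  [12] x  {0,1}  => 1  2->1 ok
  [13] y  {2}  => 2  1->2 ok
  [14] x  {0,1}  => 1  2->1 ok
  [15] y  {2}  => 2  1->2 ok
  [16] x  {0,1}  => 0  2->0 ok
  [17] y  {2}  => 2  0->2 ok
  [18] x  {0,1}  => 1  2->1 ok
  [19] y  {2}  => 2  1->2 ok
  [20] x  {0,1}  => 0  2->0 ok
  [21] x  {0,1}  => 1  0->1 ok
  [22] x  {0,1}  => 0  1->0 ok
  [23] x  {0,1}  => 1  0->1 ok
  [24] y  {2}  => 2  1->2 ok
  [25] x  {0,1}  => 0  2->0 ok
  [26] x  {0,1}  => 1  0->1 ok
  [27] x  {0,1}  => 0  1->0 ok
  [28] y  {2}  => 2  0->2 ok
  [29] x  {0,1}  => 1  2->1 ok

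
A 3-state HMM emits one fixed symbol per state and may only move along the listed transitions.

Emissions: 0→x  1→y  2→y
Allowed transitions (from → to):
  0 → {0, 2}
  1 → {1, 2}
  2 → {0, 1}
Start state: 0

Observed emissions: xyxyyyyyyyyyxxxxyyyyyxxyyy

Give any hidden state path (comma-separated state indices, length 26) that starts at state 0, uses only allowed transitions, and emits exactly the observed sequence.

0,2,0,2,1,1,1,2,1,2,1,2,0,0,0,0,2,1,1,1,2,0,0,2,1,2

  [0] x  {0}  => 0  start
  [1] y  {1,2}  => 2  0->2 ok
  [2] x  {0}  => 0  2->0 ok
  [3] y  {1,2}  => 2  0->2 ok
  [4] y  {1,2}  => 1  2->1 ok
  [5] y  {1,2}  => 1  1->1 ok
  [6] y  {1,2}  => 1  1->1 ok
  [7] y  {1,2}  => 2  1->2 ok
  [8] y  {1,2}  => 1  2->1 ok
  [9] y  {1,2}  => 2  1->2 ok
  [10] y  {1,2}  => 1  2->1 ok
  [11] y  {1,2}  => 2  1->2 ok
  [12] x  {0}  => 0  2->0 ok
  [13] x  {0}  => 0  0->0 ok
  [14] x  {0}  => 0  0->0 ok
  [15] x  {0}  => 0  0->0 ok
  [16] y  {1,2}  => 2  0->2 ok
  [17] y  {1,2}  => 1  2->1 ok
  [18] y  {1,2}  => 1  1->1 ok
  [19] y  {1,2}  => 1  1->1 ok
  [20] y  {1,2}  => 2  1->2 ok
  [21] x  {0}  => 0  2->0 ok
  [22] x  {0}  => 0  0->0 ok
  [23] y  {1,2}  => 2  0->2 ok
  [24] y  {1,2}  => 1  2->1 ok
  [25] y  {1,2}  => 2  1->2 ok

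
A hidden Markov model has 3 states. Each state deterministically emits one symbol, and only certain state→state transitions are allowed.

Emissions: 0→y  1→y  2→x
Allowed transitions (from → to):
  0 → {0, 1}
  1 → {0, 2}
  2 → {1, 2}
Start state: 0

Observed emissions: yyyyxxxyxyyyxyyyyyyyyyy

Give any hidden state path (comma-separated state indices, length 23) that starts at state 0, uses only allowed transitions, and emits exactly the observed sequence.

  0: obs=y cand={0,1} pick 0 [start]
  1: obs=y cand={0,1} pick 1 [0->1 ok]
  2: obs=y cand={0,1} pick 0 [1->0 ok]
  3: obs=y cand={0,1} pick 1 [0->1 ok]
  4: obs=x cand={2} pick 2 [1->2 ok]
  5: obs=x cand={2} pick 2 [2->2 ok]
  6: obs=x cand={2} pick 2 [2->2 ok]
  7: obs=y cand={0,1} pick 1 [2->1 ok]
  8: obs=x cand={2} pick 2 [1->2 ok]
  9: obs=y cand={0,1} pick 1 [2->1 ok]
  10: obs=y cand={0,1} pick 0 [1->0 ok]
  11: obs=y cand={0,1} pick 1 [0->1 ok]
  12: obs=x cand={2} pick 2 [1->2 ok]
  13: obs=y cand={0,1} pick 1 [2->1 ok]
  14: obs=y cand={0,1} pick 0 [1->0 ok]
  15: obs=y cand={0,1} pick 1 [0->1 ok]
  16: obs=y cand={0,1} pick 0 [1->0 ok]
  17: obs=y cand={0,1} pick 0 [0->0 ok]
  18: obs=y cand={0,1} pick 1 [0->1 ok]
  19: obs=y cand={0,1} pick 0 [1->0 ok]
  20: obs=y cand={0,1} pick 0 [0->0 ok]
  21: obs=y cand={0,1} pick 0 [0->0 ok]
  22: obs=y cand={0,1} pick 1 [0->1 ok]

0,1,0,1,2,2,2,1,2,1,0,1,2,1,0,1,0,0,1,0,0,0,1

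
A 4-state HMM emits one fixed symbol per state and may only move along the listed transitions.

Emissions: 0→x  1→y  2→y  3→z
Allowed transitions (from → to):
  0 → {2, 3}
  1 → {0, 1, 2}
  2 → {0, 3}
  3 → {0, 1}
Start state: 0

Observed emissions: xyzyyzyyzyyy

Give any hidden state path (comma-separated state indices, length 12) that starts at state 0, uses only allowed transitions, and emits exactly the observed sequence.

0,2,3,1,2,3,1,2,3,1,1,2

  [0] x  {0}  => 0  start
  [1] y  {1,2}  => 2  0->2 ok
  [2] z  {3}  => 3  2->3 ok
  [3] y  {1,2}  => 1  3->1 ok
  [4] y  {1,2}  => 2  1->2 ok
  [5] z  {3}  => 3  2->3 ok
  [6] y  {1,2}  => 1  3->1 ok
  [7] y  {1,2}  => 2  1->2 ok
  [8] z  {3}  => 3  2->3 ok
  [9] y  {1,2}  => 1  3->1 ok
  [10] y  {1,2}  => 1  1->1 ok
  [11] y  {1,2}  => 2  1->2 ok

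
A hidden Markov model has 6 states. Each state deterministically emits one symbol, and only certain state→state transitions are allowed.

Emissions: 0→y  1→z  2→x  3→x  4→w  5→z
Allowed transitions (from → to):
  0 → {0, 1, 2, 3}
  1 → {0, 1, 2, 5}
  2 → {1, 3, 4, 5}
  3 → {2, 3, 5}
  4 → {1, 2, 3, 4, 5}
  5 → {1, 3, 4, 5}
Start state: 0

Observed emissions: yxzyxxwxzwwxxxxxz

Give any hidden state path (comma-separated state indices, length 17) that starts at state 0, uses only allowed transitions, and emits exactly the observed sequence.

  0: obs=y cand={0} pick 0 [start]
  1: obs=x cand={2,3} pick 2 [0->2 ok]
  2: obs=z cand={1,5} pick 1 [2->1 ok]
  3: obs=y cand={0} pick 0 [1->0 ok]
  4: obs=x cand={2,3} pick 3 [0->3 ok]
  5: obs=x cand={2,3} pick 2 [3->2 ok]
  6: obs=w cand={4} pick 4 [2->4 ok]
  7: obs=x cand={2,3} pick 3 [4->3 ok]
  8: obs=z cand={1,5} pick 5 [3->5 ok]
  9: obs=w cand={4} pick 4 [5->4 ok]
  10: obs=w cand={4} pick 4 [4->4 ok]
  11: obs=x cand={2,3} pick 3 [4->3 ok]
  12: obs=x cand={2,3} pick 3 [3->3 ok]
  13: obs=x cand={2,3} pick 3 [3->3 ok]
  14: obs=x cand={2,3} pick 3 [3->3 ok]
  15: obs=x cand={2,3} pick 3 [3->3 ok]
  16: obs=z cand={1,5} pick 5 [3->5 ok]

0,2,1,0,3,2,4,3,5,4,4,3,3,3,3,3,5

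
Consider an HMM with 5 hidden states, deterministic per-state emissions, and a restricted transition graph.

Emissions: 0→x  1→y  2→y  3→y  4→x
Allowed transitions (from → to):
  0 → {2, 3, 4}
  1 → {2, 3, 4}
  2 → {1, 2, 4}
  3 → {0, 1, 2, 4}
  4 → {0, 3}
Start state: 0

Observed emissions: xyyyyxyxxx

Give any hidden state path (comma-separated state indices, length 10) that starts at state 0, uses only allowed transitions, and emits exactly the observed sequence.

0,3,2,2,2,4,3,4,0,4

  t0 'x' -> {0,4}, take 0 (start)
  t1 'y' -> {1,2,3}, take 3 (0->3 ok)
  t2 'y' -> {1,2,3}, take 2 (3->2 ok)
  t3 'y' -> {1,2,3}, take 2 (2->2 ok)
  t4 'y' -> {1,2,3}, take 2 (2->2 ok)
  t5 'x' -> {0,4}, take 4 (2->4 ok)
  t6 'y' -> {1,2,3}, take 3 (4->3 ok)
  t7 'x' -> {0,4}, take 4 (3->4 ok)
  t8 'x' -> {0,4}, take 0 (4->0 ok)
  t9 'x' -> {0,4}, take 4 (0->4 ok)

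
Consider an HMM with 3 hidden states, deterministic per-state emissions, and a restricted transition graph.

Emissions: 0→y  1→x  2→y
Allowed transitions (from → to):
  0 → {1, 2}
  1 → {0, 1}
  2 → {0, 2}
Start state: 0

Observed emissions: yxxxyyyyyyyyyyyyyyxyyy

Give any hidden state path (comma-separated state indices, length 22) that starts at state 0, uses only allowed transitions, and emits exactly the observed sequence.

  pos 0: y in {0,2}, choose 0; start
  pos 1: x in {1}, choose 1; 0->1 ok
  pos 2: x in {1}, choose 1; 1->1 ok
  pos 3: x in {1}, choose 1; 1->1 ok
  pos 4: y in {0,2}, choose 0; 1->0 ok
  pos 5: y in {0,2}, choose 2; 0->2 ok
  pos 6: y in {0,2}, choose 0; 2->0 ok
  pos 7: y in {0,2}, choose 2; 0->2 ok
  pos 8: y in {0,2}, choose 2; 2->2 ok
  pos 9: y in {0,2}, choose 2; 2->2 ok
  pos 10: y in {0,2}, choose 0; 2->0 ok
  pos 11: y in {0,2}, choose 2; 0->2 ok
  pos 12: y in {0,2}, choose 0; 2->0 ok
  pos 13: y in {0,2}, choose 2; 0->2 ok
  pos 14: y in {0,2}, choose 0; 2->0 ok
  pos 15: y in {0,2}, choose 2; 0->2 ok
  pos 16: y in {0,2}, choose 2; 2->2 ok
  pos 17: y in {0,2}, choose 0; 2->0 ok
  pos 18: x in {1}, choose 1; 0->1 ok
  pos 19: y in {0,2}, choose 0; 1->0 ok
  pos 20: y in {0,2}, choose 2; 0->2 ok
  pos 21: y in {0,2}, choose 0; 2->0 ok

0,1,1,1,0,2,0,2,2,2,0,2,0,2,0,2,2,0,1,0,2,0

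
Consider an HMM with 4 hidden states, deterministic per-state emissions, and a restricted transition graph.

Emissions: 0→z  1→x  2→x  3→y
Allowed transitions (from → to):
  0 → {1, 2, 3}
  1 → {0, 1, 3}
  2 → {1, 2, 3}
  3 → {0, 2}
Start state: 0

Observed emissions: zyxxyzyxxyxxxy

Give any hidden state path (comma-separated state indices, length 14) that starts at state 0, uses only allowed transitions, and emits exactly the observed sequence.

  t0 'z' -> {0}, take 0 (start)
  t1 'y' -> {3}, take 3 (0->3 ok)
  t2 'x' -> {1,2}, take 2 (3->2 ok)
  t3 'x' -> {1,2}, take 1 (2->1 ok)
  t4 'y' -> {3}, take 3 (1->3 ok)
  t5 'z' -> {0}, take 0 (3->0 ok)
  t6 'y' -> {3}, take 3 (0->3 ok)
  t7 'x' -> {1,2}, take 2 (3->2 ok)
  t8 'x' -> {1,2}, take 1 (2->1 ok)
  t9 'y' -> {3}, take 3 (1->3 ok)
  t10 'x' -> {1,2}, take 2 (3->2 ok)
  t11 'x' -> {1,2}, take 2 (2->2 ok)
  t12 'x' -> {1,2}, take 1 (2->1 ok)
  t13 'y' -> {3}, take 3 (1->3 ok)

0,3,2,1,3,0,3,2,1,3,2,2,1,3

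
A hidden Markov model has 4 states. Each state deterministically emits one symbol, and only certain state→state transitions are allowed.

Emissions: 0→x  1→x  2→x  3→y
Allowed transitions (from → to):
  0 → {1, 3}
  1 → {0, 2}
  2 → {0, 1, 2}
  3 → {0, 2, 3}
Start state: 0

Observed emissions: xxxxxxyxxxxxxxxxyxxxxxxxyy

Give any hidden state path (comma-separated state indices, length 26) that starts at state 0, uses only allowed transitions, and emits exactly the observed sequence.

  t0 'x' -> {0,1,2}, take 0 (start)
  t1 'x' -> {0,1,2}, take 1 (0->1 ok)
  t2 'x' -> {0,1,2}, take 2 (1->2 ok)
  t3 'x' -> {0,1,2}, take 1 (2->1 ok)
  t4 'x' -> {0,1,2}, take 2 (1->2 ok)
  t5 'x' -> {0,1,2}, take 0 (2->0 ok)
  t6 'y' -> {3}, take 3 (0->3 ok)
  t7 'x' -> {0,1,2}, take 0 (3->0 ok)
  t8 'x' -> {0,1,2}, take 1 (0->1 ok)
  t9 'x' -> {0,1,2}, take 2 (1->2 ok)
  t10 'x' -> {0,1,2}, take 2 (2->2 ok)
  t11 'x' -> {0,1,2}, take 2 (2->2 ok)
  t12 'x' -> {0,1,2}, take 1 (2->1 ok)
  t13 'x' -> {0,1,2}, take 0 (1->0 ok)
  t14 'x' -> {0,1,2}, take 1 (0->1 ok)
  t15 'x' -> {0,1,2}, take 0 (1->0 ok)
  t16 'y' -> {3}, take 3 (0->3 ok)
  t17 'x' -> {0,1,2}, take 0 (3->0 ok)
  t18 'x' -> {0,1,2}, take 1 (0->1 ok)
  t19 'x' -> {0,1,2}, take 0 (1->0 ok)
  t20 'x' -> {0,1,2}, take 1 (0->1 ok)
  t21 'x' -> {0,1,2}, take 2 (1->2 ok)
  t22 'x' -> {0,1,2}, take 2 (2->2 ok)
  t23 'x' -> {0,1,2}, take 0 (2->0 ok)
  t24 'y' -> {3}, take 3 (0->3 ok)
  t25 'y' -> {3}, take 3 (3->3 ok)

0,1,2,1,2,0,3,0,1,2,2,2,1,0,1,0,3,0,1,0,1,2,2,0,3,3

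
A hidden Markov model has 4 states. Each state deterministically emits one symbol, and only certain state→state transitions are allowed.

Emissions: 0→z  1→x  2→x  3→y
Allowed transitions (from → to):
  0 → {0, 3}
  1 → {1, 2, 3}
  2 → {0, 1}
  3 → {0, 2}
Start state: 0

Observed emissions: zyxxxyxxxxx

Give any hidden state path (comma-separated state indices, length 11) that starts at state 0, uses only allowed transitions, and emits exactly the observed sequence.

0,3,2,1,1,3,2,1,2,1,1

  t0 'z' -> {0}, take 0 (start)
  t1 'y' -> {3}, take 3 (0->3 ok)
  t2 'x' -> {1,2}, take 2 (3->2 ok)
  t3 'x' -> {1,2}, take 1 (2->1 ok)
  t4 'x' -> {1,2}, take 1 (1->1 ok)
  t5 'y' -> {3}, take 3 (1->3 ok)
  t6 'x' -> {1,2}, take 2 (3->2 ok)
  t7 'x' -> {1,2}, take 1 (2->1 ok)
  t8 'x' -> {1,2}, take 2 (1->2 ok)
  t9 'x' -> {1,2}, take 1 (2->1 ok)
  t10 'x' -> {1,2}, take 1 (1->1 ok)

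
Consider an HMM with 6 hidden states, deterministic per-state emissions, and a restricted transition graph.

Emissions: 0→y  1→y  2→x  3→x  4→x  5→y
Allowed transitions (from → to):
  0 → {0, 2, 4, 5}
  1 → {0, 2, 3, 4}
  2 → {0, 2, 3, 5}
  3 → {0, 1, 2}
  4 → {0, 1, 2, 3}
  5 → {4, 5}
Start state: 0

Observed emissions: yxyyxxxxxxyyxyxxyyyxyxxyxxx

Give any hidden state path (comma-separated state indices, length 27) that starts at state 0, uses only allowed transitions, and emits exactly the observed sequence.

  pos 0: y in {0,1,5}, choose 0; start
  pos 1: x in {2,3,4}, choose 4; 0->4 ok
  pos 2: y in {0,1,5}, choose 1; 4->1 ok
  pos 3: y in {0,1,5}, choose 0; 1->0 ok
  pos 4: x in {2,3,4}, choose 4; 0->4 ok
  pos 5: x in {2,3,4}, choose 2; 4->2 ok
  pos 6: x in {2,3,4}, choose 3; 2->3 ok
  pos 7: x in {2,3,4}, choose 2; 3->2 ok
  pos 8: x in {2,3,4}, choose 2; 2->2 ok
  pos 9: x in {2,3,4}, choose 2; 2->2 ok
  pos 10: y in {0,1,5}, choose 0; 2->0 ok
  pos 11: y in {0,1,5}, choose 0; 0->0 ok
  pos 12: x in {2,3,4}, choose 4; 0->4 ok
  pos 13: y in {0,1,5}, choose 1; 4->1 ok
  pos 14: x in {2,3,4}, choose 2; 1->2 ok
  pos 15: x in {2,3,4}, choose 2; 2->2 ok
  pos 16: y in {0,1,5}, choose 5; 2->5 ok
  pos 17: y in {0,1,5}, choose 5; 5->5 ok
  pos 18: y in {0,1,5}, choose 5; 5->5 ok
  pos 19: x in {2,3,4}, choose 4; 5->4 ok
  pos 20: y in {0,1,5}, choose 1; 4->1 ok
  pos 21: x in {2,3,4}, choose 4; 1->4 ok
  pos 22: x in {2,3,4}, choose 3; 4->3 ok
  pos 23: y in {0,1,5}, choose 1; 3->1 ok
  pos 24: x in {2,3,4}, choose 4; 1->4 ok
  pos 25: x in {2,3,4}, choose 2; 4->2 ok
  pos 26: x in {2,3,4}, choose 2; 2->2 ok

0,4,1,0,4,2,3,2,2,2,0,0,4,1,2,2,5,5,5,4,1,4,3,1,4,2,2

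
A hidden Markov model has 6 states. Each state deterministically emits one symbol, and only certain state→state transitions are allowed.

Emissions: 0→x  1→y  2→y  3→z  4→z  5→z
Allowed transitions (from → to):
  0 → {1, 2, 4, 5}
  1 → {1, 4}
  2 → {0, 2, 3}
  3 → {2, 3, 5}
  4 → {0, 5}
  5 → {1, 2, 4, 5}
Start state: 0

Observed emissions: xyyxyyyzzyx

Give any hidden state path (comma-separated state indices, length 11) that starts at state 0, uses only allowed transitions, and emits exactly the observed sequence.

0,2,2,0,1,1,1,4,5,2,0

  pos 0: x in {0}, choose 0; start
  pos 1: y in {1,2}, choose 2; 0->2 ok
  pos 2: y in {1,2}, choose 2; 2->2 ok
  pos 3: x in {0}, choose 0; 2->0 ok
  pos 4: y in {1,2}, choose 1; 0->1 ok
  pos 5: y in {1,2}, choose 1; 1->1 ok
  pos 6: y in {1,2}, choose 1; 1->1 ok
  pos 7: z in {3,4,5}, choose 4; 1->4 ok
  pos 8: z in {3,4,5}, choose 5; 4->5 ok
  pos 9: y in {1,2}, choose 2; 5->2 ok
  pos 10: x in {0}, choose 0; 2->0 ok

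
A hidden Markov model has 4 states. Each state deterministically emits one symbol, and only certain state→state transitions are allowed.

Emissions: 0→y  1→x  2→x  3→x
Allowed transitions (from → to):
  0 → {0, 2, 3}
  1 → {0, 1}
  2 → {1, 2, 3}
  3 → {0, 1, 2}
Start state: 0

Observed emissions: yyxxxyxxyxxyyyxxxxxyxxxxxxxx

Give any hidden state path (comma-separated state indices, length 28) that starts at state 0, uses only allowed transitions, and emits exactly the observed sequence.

0,0,3,2,1,0,2,3,0,2,1,0,0,0,2,3,1,1,1,0,2,2,2,3,2,1,1,1

  pos 0: y in {0}, choose 0; start
  pos 1: y in {0}, choose 0; 0->0 ok
  pos 2: x in {1,2,3}, choose 3; 0->3 ok
  pos 3: x in {1,2,3}, choose 2; 3->2 ok
  pos 4: x in {1,2,3}, choose 1; 2->1 ok
  pos 5: y in {0}, choose 0; 1->0 ok
  pos 6: x in {1,2,3}, choose 2; 0->2 ok
  pos 7: x in {1,2,3}, choose 3; 2->3 ok
  pos 8: y in {0}, choose 0; 3->0 ok
  pos 9: x in {1,2,3}, choose 2; 0->2 ok
  pos 10: x in {1,2,3}, choose 1; 2->1 ok
  pos 11: y in {0}, choose 0; 1->0 ok
  pos 12: y in {0}, choose 0; 0->0 ok
  pos 13: y in {0}, choose 0; 0->0 ok
  pos 14: x in {1,2,3}, choose 2; 0->2 ok
  pos 15: x in {1,2,3}, choose 3; 2->3 ok
  pos 16: x in {1,2,3}, choose 1; 3->1 ok
  pos 17: x in {1,2,3}, choose 1; 1->1 ok
  pos 18: x in {1,2,3}, choose 1; 1->1 ok
  pos 19: y in {0}, choose 0; 1->0 ok
  pos 20: x in {1,2,3}, choose 2; 0->2 ok
  pos 21: x in {1,2,3}, choose 2; 2->2 ok
  pos 22: x in {1,2,3}, choose 2; 2->2 ok
  pos 23: x in {1,2,3}, choose 3; 2->3 ok
  pos 24: x in {1,2,3}, choose 2; 3->2 ok
  pos 25: x in {1,2,3}, choose 1; 2->1 ok
  pos 26: x in {1,2,3}, choose 1; 1->1 ok
  pos 27: x in {1,2,3}, choose 1; 1->1 ok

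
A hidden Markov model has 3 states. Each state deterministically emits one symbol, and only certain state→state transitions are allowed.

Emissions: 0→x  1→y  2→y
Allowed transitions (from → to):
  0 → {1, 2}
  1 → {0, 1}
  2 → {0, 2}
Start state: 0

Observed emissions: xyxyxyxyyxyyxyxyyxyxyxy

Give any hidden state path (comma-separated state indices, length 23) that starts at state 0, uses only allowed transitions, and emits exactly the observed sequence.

0,2,0,1,0,1,0,2,2,0,2,2,0,1,0,1,1,0,2,0,2,0,2

  0: obs=x cand={0} pick 0 [start]
  1: obs=y cand={1,2} pick 2 [0->2 ok]
  2: obs=x cand={0} pick 0 [2->0 ok]
  3: obs=y cand={1,2} pick 1 [0->1 ok]
  4: obs=x cand={0} pick 0 [1->0 ok]
  5: obs=y cand={1,2} pick 1 [0->1 ok]
  6: obs=x cand={0} pick 0 [1->0 ok]
  7: obs=y cand={1,2} pick 2 [0->2 ok]
  8: obs=y cand={1,2} pick 2 [2->2 ok]
  9: obs=x cand={0} pick 0 [2->0 ok]
  10: obs=y cand={1,2} pick 2 [0->2 ok]
  11: obs=y cand={1,2} pick 2 [2->2 ok]
  12: obs=x cand={0} pick 0 [2->0 ok]
  13: obs=y cand={1,2} pick 1 [0->1 ok]
  14: obs=x cand={0} pick 0 [1->0 ok]
  15: obs=y cand={1,2} pick 1 [0->1 ok]
  16: obs=y cand={1,2} pick 1 [1->1 ok]
  17: obs=x cand={0} pick 0 [1->0 ok]
  18: obs=y cand={1,2} pick 2 [0->2 ok]
  19: obs=x cand={0} pick 0 [2->0 ok]
  20: obs=y cand={1,2} pick 2 [0->2 ok]
  21: obs=x cand={0} pick 0 [2->0 ok]
  22: obs=y cand={1,2} pick 2 [0->2 ok]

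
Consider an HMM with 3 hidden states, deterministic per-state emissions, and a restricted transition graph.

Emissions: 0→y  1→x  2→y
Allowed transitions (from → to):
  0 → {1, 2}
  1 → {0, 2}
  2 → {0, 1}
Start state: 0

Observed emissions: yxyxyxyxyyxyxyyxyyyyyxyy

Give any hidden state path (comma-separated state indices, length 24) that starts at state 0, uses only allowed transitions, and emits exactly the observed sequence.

  t0 'y' -> {0,2}, take 0 (start)
  t1 'x' -> {1}, take 1 (0->1 ok)
  t2 'y' -> {0,2}, take 2 (1->2 ok)
  t3 'x' -> {1}, take 1 (2->1 ok)
  t4 'y' -> {0,2}, take 2 (1->2 ok)
  t5 'x' -> {1}, take 1 (2->1 ok)
  t6 'y' -> {0,2}, take 2 (1->2 ok)
  t7 'x' -> {1}, take 1 (2->1 ok)
  t8 'y' -> {0,2}, take 2 (1->2 ok)
  t9 'y' -> {0,2}, take 0 (2->0 ok)
  t10 'x' -> {1}, take 1 (0->1 ok)
  t11 'y' -> {0,2}, take 2 (1->2 ok)
  t12 'x' -> {1}, take 1 (2->1 ok)
  t13 'y' -> {0,2}, take 0 (1->0 ok)
  t14 'y' -> {0,2}, take 2 (0->2 ok)
  t15 'x' -> {1}, take 1 (2->1 ok)
  t16 'y' -> {0,2}, take 2 (1->2 ok)
  t17 'y' -> {0,2}, take 0 (2->0 ok)
  t18 'y' -> {0,2}, take 2 (0->2 ok)
  t19 'y' -> {0,2}, take 0 (2->0 ok)
  t20 'y' -> {0,2}, take 2 (0->2 ok)
  t21 'x' -> {1}, take 1 (2->1 ok)
  t22 'y' -> {0,2}, take 2 (1->2 ok)
  t23 'y' -> {0,2}, take 0 (2->0 ok)

0,1,2,1,2,1,2,1,2,0,1,2,1,0,2,1,2,0,2,0,2,1,2,0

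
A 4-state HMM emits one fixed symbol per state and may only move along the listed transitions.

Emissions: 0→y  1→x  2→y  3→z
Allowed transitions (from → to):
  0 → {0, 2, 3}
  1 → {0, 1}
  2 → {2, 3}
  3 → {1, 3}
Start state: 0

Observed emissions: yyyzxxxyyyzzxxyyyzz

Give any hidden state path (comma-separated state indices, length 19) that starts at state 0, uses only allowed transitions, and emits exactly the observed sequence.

0,0,2,3,1,1,1,0,0,2,3,3,1,1,0,0,0,3,3

  pos 0: y in {0,2}, choose 0; start
  pos 1: y in {0,2}, choose 0; 0->0 ok
  pos 2: y in {0,2}, choose 2; 0->2 ok
  pos 3: z in {3}, choose 3; 2->3 ok
  pos 4: x in {1}, choose 1; 3->1 ok
  pos 5: x in {1}, choose 1; 1->1 ok
  pos 6: x in {1}, choose 1; 1->1 ok
  pos 7: y in {0,2}, choose 0; 1->0 ok
  pos 8: y in {0,2}, choose 0; 0->0 ok
  pos 9: y in {0,2}, choose 2; 0->2 ok
  pos 10: z in {3}, choose 3; 2->3 ok
  pos 11: z in {3}, choose 3; 3->3 ok
  pos 12: x in {1}, choose 1; 3->1 ok
  pos 13: x in {1}, choose 1; 1->1 ok
  pos 14: y in {0,2}, choose 0; 1->0 ok
  pos 15: y in {0,2}, choose 0; 0->0 ok
  pos 16: y in {0,2}, choose 0; 0->0 ok
  pos 17: z in {3}, choose 3; 0->3 ok
  pos 18: z in {3}, choose 3; 3->3 ok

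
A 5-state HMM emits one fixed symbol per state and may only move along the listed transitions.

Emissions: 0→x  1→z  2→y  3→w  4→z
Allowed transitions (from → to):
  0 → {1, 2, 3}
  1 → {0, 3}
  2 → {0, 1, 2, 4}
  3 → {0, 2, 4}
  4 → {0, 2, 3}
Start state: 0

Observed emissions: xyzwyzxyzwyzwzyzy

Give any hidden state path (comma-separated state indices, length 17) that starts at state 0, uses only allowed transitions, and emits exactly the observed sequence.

  0: obs=x cand={0} pick 0 [start]
  1: obs=y cand={2} pick 2 [0->2 ok]
  2: obs=z cand={1,4} pick 4 [2->4 ok]
  3: obs=w cand={3} pick 3 [4->3 ok]
  4: obs=y cand={2} pick 2 [3->2 ok]
  5: obs=z cand={1,4} pick 4 [2->4 ok]
  6: obs=x cand={0} pick 0 [4->0 ok]
  7: obs=y cand={2} pick 2 [0->2 ok]
  8: obs=z cand={1,4} pick 4 [2->4 ok]
  9: obs=w cand={3} pick 3 [4->3 ok]
  10: obs=y cand={2} pick 2 [3->2 ok]
  11: obs=z cand={1,4} pick 1 [2->1 ok]
  12: obs=w cand={3} pick 3 [1->3 ok]
  13: obs=z cand={1,4} pick 4 [3->4 ok]
  14: obs=y cand={2} pick 2 [4->2 ok]
  15: obs=z cand={1,4} pick 4 [2->4 ok]
  16: obs=y cand={2} pick 2 [4->2 ok]

0,2,4,3,2,4,0,2,4,3,2,1,3,4,2,4,2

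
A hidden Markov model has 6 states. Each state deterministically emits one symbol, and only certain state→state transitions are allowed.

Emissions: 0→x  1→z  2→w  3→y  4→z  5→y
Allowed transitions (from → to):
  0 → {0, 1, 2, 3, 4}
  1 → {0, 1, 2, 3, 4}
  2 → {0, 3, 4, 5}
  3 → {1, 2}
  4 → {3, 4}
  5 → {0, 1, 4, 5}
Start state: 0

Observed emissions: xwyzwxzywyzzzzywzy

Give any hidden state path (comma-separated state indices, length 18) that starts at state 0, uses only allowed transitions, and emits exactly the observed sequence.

  t0 'x' -> {0}, take 0 (start)
  t1 'w' -> {2}, take 2 (0->2 ok)
  t2 'y' -> {3,5}, take 3 (2->3 ok)
  t3 'z' -> {1,4}, take 1 (3->1 ok)
  t4 'w' -> {2}, take 2 (1->2 ok)
  t5 'x' -> {0}, take 0 (2->0 ok)
  t6 'z' -> {1,4}, take 1 (0->1 ok)
  t7 'y' -> {3,5}, take 3 (1->3 ok)
  t8 'w' -> {2}, take 2 (3->2 ok)
  t9 'y' -> {3,5}, take 3 (2->3 ok)
  t10 'z' -> {1,4}, take 1 (3->1 ok)
  t11 'z' -> {1,4}, take 1 (1->1 ok)
  t12 'z' -> {1,4}, take 1 (1->1 ok)
  t13 'z' -> {1,4}, take 4 (1->4 ok)
  t14 'y' -> {3,5}, take 3 (4->3 ok)
  t15 'w' -> {2}, take 2 (3->2 ok)
  t16 'z' -> {1,4}, take 4 (2->4 ok)
  t17 'y' -> {3,5}, take 3 (4->3 ok)

0,2,3,1,2,0,1,3,2,3,1,1,1,4,3,2,4,3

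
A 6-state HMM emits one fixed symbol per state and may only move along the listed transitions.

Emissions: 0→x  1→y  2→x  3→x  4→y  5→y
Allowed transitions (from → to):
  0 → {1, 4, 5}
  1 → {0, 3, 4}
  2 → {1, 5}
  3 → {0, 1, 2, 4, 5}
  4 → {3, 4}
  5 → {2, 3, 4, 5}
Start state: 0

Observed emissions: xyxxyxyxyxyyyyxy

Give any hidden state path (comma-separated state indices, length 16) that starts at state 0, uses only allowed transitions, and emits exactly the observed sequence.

  0: obs=x cand={0,2,3} pick 0 [start]
  1: obs=y cand={1,4,5} pick 4 [0->4 ok]
  2: obs=x cand={0,2,3} pick 3 [4->3 ok]
  3: obs=x cand={0,2,3} pick 2 [3->2 ok]
  4: obs=y cand={1,4,5} pick 1 [2->1 ok]
  5: obs=x cand={0,2,3} pick 0 [1->0 ok]
  6: obs=y cand={1,4,5} pick 1 [0->1 ok]
  7: obs=x cand={0,2,3} pick 0 [1->0 ok]
  8: obs=y cand={1,4,5} pick 5 [0->5 ok]
  9: obs=x cand={0,2,3} pick 3 [5->3 ok]
  10: obs=y cand={1,4,5} pick 1 [3->1 ok]
  11: obs=y cand={1,4,5} pick 4 [1->4 ok]
  12: obs=y cand={1,4,5} pick 4 [4->4 ok]
  13: obs=y cand={1,4,5} pick 4 [4->4 ok]
  14: obs=x cand={0,2,3} pick 3 [4->3 ok]
  15: obs=y cand={1,4,5} pick 1 [3->1 ok]

0,4,3,2,1,0,1,0,5,3,1,4,4,4,3,1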